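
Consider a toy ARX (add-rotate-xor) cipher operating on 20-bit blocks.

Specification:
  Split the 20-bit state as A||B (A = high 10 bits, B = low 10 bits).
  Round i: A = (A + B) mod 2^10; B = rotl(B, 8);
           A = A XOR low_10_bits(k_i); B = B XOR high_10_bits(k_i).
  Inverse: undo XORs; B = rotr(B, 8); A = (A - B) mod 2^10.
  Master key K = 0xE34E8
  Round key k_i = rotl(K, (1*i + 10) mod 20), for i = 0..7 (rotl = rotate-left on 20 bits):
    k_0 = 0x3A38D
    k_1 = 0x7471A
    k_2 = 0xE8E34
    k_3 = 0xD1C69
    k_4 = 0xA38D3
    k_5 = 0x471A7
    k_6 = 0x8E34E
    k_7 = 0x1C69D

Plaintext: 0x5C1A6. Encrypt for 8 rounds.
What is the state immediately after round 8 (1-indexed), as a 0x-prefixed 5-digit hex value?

s_0 = plaintext = 0x5C1A6
s_1 = Round(s_0, k_0) = 0x26E81
s_2 = Round(s_1, k_1) = 0x01871
s_3 = Round(s_2, k_2) = 0x90EBF
s_4 = Round(s_3, k_3) = 0x5ACE8
s_5 = Round(s_4, k_4) = 0xA02B4
s_6 = Round(s_5, k_5) = 0x24DB1
s_7 = Round(s_6, k_6) = 0x42B54
s_8 = Round(s_7, k_7) = 0xB0CA4

0xB0CA4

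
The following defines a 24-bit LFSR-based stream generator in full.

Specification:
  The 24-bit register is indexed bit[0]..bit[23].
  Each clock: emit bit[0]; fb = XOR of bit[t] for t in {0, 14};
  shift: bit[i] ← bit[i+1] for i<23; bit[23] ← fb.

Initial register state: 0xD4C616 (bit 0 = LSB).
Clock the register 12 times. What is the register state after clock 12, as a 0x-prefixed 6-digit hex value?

0x145D4C

reg_0 = 0xD4C616
clock 1: out=0, reg = 0xEA630B
clock 2: out=1, reg = 0x753185
clock 3: out=1, reg = 0xBA98C2
clock 4: out=0, reg = 0x5D4C61
clock 5: out=1, reg = 0x2EA630
clock 6: out=0, reg = 0x175318
clock 7: out=0, reg = 0x8BA98C
clock 8: out=0, reg = 0x45D4C6
clock 9: out=0, reg = 0xA2EA63
clock 10: out=1, reg = 0x517531
clock 11: out=1, reg = 0x28BA98
clock 12: out=0, reg = 0x145D4C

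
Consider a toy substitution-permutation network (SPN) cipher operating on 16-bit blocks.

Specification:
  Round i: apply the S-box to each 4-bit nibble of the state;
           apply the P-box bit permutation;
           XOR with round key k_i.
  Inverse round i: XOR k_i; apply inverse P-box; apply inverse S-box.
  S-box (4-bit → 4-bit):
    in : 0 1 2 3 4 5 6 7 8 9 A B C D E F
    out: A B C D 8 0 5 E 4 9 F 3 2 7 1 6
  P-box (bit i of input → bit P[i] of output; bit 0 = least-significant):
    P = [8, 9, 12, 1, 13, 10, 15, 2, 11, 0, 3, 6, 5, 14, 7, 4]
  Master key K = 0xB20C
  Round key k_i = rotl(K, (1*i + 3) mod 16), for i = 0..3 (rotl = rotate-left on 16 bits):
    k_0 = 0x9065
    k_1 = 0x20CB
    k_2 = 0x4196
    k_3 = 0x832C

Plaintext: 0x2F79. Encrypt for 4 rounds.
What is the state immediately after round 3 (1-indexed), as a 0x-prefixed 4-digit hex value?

0x845D

s_0 = plaintext = 0x2F79
s_1 = Round(s_0, k_0) = 0x15FA
s_2 = Round(s_1, k_1) = 0xF7F9
s_3 = Round(s_2, k_2) = 0x845D
s_4 = Round(s_3, k_3) = 0x90EC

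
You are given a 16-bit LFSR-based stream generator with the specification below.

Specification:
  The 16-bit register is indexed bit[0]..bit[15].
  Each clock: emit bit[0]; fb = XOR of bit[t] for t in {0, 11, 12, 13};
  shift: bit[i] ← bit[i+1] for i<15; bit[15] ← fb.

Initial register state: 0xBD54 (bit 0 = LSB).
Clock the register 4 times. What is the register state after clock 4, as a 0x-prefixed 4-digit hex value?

0x5BD5

reg_0 = 0xBD54
clock 1: out=0, reg = 0xDEAA
clock 2: out=0, reg = 0x6F55
clock 3: out=1, reg = 0xB7AA
clock 4: out=0, reg = 0x5BD5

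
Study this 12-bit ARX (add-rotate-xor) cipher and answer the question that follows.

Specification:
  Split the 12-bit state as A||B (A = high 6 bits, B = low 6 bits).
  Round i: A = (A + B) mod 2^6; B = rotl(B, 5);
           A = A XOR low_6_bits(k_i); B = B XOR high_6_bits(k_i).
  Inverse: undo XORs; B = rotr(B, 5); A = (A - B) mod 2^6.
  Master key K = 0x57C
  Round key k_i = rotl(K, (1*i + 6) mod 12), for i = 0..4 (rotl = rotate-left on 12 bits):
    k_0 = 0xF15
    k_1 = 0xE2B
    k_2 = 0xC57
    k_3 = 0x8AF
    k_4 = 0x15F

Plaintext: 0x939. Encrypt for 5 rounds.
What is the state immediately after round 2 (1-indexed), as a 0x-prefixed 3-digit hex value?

0x8F8

s_0 = plaintext = 0x939
s_1 = Round(s_0, k_0) = 0x200
s_2 = Round(s_1, k_1) = 0x8F8
s_3 = Round(s_2, k_2) = 0x32D
s_4 = Round(s_3, k_3) = 0x594
s_5 = Round(s_4, k_4) = 0xD4F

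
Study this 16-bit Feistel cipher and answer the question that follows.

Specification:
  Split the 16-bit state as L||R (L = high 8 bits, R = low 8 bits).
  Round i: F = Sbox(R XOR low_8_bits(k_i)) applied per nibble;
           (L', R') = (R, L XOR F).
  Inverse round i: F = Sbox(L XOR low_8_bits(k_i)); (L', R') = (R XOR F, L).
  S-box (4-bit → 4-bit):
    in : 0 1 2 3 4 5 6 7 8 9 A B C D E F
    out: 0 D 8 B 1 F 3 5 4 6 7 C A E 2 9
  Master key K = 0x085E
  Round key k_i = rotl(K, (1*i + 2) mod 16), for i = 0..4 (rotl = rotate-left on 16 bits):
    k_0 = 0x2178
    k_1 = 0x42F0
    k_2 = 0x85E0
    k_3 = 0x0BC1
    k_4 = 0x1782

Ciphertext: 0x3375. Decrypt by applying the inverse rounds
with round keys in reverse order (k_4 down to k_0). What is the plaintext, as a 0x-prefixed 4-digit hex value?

0x2360

s_0 = ciphertext = 0x3375
s_1 = InvRound(s_0, k_4) = 0xB833
s_2 = InvRound(s_1, k_3) = 0x65B8
s_3 = InvRound(s_2, k_2) = 0xF765
s_4 = InvRound(s_3, k_1) = 0x60F7
s_5 = InvRound(s_4, k_0) = 0x2360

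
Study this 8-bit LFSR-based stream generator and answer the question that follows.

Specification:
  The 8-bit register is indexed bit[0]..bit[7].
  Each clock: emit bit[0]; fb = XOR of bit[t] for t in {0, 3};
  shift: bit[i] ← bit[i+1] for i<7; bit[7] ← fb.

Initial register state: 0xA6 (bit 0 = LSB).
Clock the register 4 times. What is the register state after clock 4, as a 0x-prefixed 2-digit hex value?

0x2A

reg_0 = 0xA6
clock 1: out=0, reg = 0x53
clock 2: out=1, reg = 0xA9
clock 3: out=1, reg = 0x54
clock 4: out=0, reg = 0x2A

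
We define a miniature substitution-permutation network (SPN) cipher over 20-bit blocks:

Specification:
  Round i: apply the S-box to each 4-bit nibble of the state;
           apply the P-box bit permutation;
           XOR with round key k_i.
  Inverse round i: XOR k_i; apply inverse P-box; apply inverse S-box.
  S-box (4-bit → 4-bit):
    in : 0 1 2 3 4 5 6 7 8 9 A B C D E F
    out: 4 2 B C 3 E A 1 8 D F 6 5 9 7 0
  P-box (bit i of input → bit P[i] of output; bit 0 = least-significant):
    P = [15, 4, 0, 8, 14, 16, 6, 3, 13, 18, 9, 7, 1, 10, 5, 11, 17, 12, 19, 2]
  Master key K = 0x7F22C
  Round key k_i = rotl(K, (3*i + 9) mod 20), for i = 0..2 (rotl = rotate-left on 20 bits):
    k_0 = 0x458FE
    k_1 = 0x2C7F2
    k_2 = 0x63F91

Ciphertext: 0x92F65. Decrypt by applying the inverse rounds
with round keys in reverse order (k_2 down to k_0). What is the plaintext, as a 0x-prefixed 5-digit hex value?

0x8EEF5

s_0 = ciphertext = 0x92F65
s_1 = InvRound(s_0, k_2) = 0xA06B1
s_2 = InvRound(s_1, k_1) = 0x07FC9
s_3 = InvRound(s_2, k_0) = 0x8EEF5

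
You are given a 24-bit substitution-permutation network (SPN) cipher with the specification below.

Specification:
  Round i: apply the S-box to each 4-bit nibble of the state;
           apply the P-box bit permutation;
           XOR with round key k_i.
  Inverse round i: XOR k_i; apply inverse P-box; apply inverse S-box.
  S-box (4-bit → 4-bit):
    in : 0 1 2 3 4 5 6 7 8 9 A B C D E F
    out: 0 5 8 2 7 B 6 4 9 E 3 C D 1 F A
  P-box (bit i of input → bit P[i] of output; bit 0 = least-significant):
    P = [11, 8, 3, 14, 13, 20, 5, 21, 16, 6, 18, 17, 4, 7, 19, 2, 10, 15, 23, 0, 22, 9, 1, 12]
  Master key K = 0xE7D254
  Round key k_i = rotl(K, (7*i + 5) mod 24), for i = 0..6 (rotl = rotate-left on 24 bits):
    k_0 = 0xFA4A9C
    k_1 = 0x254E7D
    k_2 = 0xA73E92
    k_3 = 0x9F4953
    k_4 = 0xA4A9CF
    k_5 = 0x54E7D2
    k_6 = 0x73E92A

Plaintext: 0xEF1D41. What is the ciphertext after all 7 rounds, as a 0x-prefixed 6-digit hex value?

0x50CF79

s_0 = plaintext = 0xEF1D41
s_1 = Round(s_0, k_0) = 0xA3F0A7
s_2 = Round(s_1, k_1) = 0x75ECF1
s_3 = Round(s_2, k_2) = 0x98B20D
s_4 = Round(s_3, k_3) = 0x955754
s_5 = Round(s_4, k_4) = 0x901650
s_6 = Round(s_5, k_5) = 0x68D580
s_7 = Round(s_6, k_6) = 0x50CF79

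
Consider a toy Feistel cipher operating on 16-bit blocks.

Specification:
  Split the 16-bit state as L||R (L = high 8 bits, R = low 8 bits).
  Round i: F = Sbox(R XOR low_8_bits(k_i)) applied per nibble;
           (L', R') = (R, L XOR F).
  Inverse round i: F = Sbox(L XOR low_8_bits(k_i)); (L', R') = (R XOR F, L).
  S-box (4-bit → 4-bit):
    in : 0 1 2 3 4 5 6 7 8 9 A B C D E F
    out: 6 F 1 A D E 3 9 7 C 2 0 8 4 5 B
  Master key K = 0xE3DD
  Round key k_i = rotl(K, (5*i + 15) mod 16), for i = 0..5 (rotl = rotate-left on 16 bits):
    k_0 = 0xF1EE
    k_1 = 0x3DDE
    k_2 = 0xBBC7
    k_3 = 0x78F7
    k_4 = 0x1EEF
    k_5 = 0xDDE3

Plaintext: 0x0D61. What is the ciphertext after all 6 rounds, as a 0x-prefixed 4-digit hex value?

s_0 = plaintext = 0x0D61
s_1 = Round(s_0, k_0) = 0x6176
s_2 = Round(s_1, k_1) = 0x7646
s_3 = Round(s_2, k_2) = 0x4609
s_4 = Round(s_3, k_3) = 0x09F3
s_5 = Round(s_4, k_4) = 0xF3F1
s_6 = Round(s_5, k_5) = 0xF102

0xF102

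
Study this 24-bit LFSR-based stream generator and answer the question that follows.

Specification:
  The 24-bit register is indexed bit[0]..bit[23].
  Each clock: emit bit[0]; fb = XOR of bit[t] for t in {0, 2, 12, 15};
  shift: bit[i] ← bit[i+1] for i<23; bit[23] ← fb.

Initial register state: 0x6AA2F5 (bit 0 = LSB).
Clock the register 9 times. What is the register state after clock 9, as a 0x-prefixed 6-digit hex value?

0x1BB551

reg_0 = 0x6AA2F5
clock 1: out=1, reg = 0xB5517A
clock 2: out=0, reg = 0xDAA8BD
clock 3: out=1, reg = 0xED545E
clock 4: out=0, reg = 0x76AA2F
clock 5: out=1, reg = 0xBB5517
clock 6: out=1, reg = 0xDDAA8B
clock 7: out=1, reg = 0x6ED545
clock 8: out=1, reg = 0x376AA2
clock 9: out=0, reg = 0x1BB551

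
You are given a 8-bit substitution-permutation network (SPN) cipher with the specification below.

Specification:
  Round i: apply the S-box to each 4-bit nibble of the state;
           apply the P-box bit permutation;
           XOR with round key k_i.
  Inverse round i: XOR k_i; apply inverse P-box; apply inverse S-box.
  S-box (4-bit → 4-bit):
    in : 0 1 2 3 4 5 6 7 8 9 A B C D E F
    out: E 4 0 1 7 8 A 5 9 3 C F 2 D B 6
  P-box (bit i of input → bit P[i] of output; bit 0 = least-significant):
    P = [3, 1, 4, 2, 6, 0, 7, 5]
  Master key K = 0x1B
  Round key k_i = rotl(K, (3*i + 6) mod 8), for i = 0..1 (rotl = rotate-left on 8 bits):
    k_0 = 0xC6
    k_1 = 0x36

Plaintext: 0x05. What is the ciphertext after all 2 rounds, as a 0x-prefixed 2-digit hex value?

0x1F

s_0 = plaintext = 0x05
s_1 = Round(s_0, k_0) = 0x63
s_2 = Round(s_1, k_1) = 0x1F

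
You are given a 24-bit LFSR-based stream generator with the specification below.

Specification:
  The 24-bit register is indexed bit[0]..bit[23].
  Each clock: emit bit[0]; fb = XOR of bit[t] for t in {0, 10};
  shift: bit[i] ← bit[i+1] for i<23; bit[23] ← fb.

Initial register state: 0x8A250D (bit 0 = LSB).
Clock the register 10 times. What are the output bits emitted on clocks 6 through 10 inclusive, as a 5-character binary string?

00010

reg_0 = 0x8A250D
clock 1: out=1, reg = 0x451286
clock 2: out=0, reg = 0x228943
clock 3: out=1, reg = 0x9144A1
clock 4: out=1, reg = 0x48A250
clock 5: out=0, reg = 0x245128
clock 6: out=0, reg = 0x122894
clock 7: out=0, reg = 0x09144A
clock 8: out=0, reg = 0x848A25
clock 9: out=1, reg = 0xC24512
clock 10: out=0, reg = 0xE12289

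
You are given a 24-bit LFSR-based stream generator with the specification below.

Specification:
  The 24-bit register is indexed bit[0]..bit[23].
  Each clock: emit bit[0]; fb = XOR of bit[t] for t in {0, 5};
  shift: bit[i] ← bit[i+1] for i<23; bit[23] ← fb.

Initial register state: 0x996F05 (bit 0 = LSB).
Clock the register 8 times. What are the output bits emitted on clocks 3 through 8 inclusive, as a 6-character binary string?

100000

reg_0 = 0x996F05
clock 1: out=1, reg = 0xCCB782
clock 2: out=0, reg = 0x665BC1
clock 3: out=1, reg = 0xB32DE0
clock 4: out=0, reg = 0xD996F0
clock 5: out=0, reg = 0xECCB78
clock 6: out=0, reg = 0xF665BC
clock 7: out=0, reg = 0xFB32DE
clock 8: out=0, reg = 0x7D996F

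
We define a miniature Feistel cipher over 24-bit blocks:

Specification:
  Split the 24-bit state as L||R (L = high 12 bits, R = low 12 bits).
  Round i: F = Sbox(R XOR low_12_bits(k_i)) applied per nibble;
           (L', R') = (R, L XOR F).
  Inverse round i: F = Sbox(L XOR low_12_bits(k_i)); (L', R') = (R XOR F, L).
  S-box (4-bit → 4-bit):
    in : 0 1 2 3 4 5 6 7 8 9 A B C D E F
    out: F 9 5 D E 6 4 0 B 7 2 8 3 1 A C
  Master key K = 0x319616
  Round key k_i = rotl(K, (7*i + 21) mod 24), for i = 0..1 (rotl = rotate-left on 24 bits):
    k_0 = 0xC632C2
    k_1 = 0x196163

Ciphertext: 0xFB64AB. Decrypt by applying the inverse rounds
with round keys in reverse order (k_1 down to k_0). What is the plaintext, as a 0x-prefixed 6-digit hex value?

s_0 = ciphertext = 0xFB64AB
s_1 = InvRound(s_0, k_1) = 0xEBDFB6
s_2 = InvRound(s_1, k_0) = 0xCBAEBD

0xCBAEBD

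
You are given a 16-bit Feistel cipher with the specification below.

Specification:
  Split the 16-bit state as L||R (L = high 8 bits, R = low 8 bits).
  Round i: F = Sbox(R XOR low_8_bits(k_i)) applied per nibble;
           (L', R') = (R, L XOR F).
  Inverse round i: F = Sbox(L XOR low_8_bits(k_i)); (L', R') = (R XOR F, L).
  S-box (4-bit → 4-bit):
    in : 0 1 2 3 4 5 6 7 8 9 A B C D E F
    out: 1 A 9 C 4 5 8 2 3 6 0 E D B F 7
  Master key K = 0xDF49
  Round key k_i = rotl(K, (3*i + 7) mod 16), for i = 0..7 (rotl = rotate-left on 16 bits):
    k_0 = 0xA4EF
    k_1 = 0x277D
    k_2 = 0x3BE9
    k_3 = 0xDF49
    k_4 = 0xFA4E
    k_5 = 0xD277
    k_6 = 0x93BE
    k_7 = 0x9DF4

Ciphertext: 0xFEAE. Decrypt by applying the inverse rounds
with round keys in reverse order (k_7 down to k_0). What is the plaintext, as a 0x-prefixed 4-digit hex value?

0x0E1D

s_0 = ciphertext = 0xFEAE
s_1 = InvRound(s_0, k_7) = 0xBEFE
s_2 = InvRound(s_1, k_6) = 0xEFBE
s_3 = InvRound(s_2, k_5) = 0xDDEF
s_4 = InvRound(s_3, k_4) = 0x83DD
s_5 = InvRound(s_4, k_3) = 0x0D83
s_6 = InvRound(s_5, k_2) = 0x770D
s_7 = InvRound(s_6, k_1) = 0x1D77
s_8 = InvRound(s_7, k_0) = 0x0E1D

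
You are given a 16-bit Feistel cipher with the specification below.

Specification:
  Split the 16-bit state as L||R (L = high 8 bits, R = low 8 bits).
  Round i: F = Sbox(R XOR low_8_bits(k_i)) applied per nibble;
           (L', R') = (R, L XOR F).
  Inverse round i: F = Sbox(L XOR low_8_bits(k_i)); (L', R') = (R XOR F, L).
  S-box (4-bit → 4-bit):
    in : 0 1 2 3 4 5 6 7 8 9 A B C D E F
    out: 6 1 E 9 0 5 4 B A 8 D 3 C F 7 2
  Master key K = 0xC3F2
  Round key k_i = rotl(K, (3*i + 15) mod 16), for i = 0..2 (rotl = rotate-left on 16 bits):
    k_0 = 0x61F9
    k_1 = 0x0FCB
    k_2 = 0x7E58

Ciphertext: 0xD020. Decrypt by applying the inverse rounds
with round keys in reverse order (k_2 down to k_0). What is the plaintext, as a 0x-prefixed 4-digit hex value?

0x60D1

s_0 = ciphertext = 0xD020
s_1 = InvRound(s_0, k_2) = 0x8AD0
s_2 = InvRound(s_1, k_1) = 0xD18A
s_3 = InvRound(s_2, k_0) = 0x60D1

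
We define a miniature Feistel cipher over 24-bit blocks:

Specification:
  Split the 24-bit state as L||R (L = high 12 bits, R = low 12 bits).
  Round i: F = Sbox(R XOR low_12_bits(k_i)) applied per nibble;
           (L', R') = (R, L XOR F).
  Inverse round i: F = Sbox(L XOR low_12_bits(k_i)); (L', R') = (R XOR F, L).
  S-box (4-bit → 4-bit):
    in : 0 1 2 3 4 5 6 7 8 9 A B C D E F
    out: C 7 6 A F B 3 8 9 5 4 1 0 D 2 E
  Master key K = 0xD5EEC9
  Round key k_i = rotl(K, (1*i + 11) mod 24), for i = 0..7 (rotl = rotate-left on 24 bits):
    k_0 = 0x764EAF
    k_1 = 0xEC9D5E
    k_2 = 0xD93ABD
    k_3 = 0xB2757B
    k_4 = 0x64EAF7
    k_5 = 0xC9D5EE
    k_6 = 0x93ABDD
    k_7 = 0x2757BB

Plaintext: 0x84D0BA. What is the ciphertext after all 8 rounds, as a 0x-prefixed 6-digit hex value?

0x3A65D2

s_0 = plaintext = 0x84D0BA
s_1 = Round(s_0, k_0) = 0x0BAA36
s_2 = Round(s_1, k_1) = 0xA36883
s_3 = Round(s_2, k_2) = 0x883C94
s_4 = Round(s_3, k_3) = 0xC94DAD
s_5 = Round(s_4, k_4) = 0xDAD420
s_6 = Round(s_5, k_5) = 0x420AAF
s_7 = Round(s_6, k_6) = 0xAAF3A6
s_8 = Round(s_7, k_7) = 0x3A65D2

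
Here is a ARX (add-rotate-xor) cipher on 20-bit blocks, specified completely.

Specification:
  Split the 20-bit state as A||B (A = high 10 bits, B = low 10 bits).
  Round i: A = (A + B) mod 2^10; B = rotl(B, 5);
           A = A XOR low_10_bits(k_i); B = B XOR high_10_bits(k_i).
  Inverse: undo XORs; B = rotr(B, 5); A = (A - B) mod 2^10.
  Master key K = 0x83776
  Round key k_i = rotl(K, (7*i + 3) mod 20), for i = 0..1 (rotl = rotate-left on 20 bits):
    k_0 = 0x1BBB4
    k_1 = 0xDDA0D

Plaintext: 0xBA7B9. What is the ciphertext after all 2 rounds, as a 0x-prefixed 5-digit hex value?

s_0 = plaintext = 0xBA7B9
s_1 = Round(s_0, k_0) = 0x45B53
s_2 = Round(s_1, k_1) = 0x9910C

0x9910C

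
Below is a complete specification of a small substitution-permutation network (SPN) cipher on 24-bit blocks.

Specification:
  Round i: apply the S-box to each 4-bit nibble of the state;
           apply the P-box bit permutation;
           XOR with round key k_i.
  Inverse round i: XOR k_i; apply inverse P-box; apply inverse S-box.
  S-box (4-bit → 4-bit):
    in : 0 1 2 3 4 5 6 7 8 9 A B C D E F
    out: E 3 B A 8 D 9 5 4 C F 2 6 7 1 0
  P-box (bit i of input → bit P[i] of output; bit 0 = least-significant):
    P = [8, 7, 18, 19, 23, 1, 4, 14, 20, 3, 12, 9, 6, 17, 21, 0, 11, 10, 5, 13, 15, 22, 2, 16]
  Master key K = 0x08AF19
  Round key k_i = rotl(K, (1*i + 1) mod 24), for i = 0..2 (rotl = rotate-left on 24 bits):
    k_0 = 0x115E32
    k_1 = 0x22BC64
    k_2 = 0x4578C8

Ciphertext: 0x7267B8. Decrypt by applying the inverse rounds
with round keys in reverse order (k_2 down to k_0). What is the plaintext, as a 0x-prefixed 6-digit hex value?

s_0 = ciphertext = 0x7267B8
s_1 = InvRound(s_0, k_2) = 0x4DD587
s_2 = InvRound(s_1, k_1) = 0x35AF3A
s_3 = InvRound(s_2, k_0) = 0xE48C47

0xE48C47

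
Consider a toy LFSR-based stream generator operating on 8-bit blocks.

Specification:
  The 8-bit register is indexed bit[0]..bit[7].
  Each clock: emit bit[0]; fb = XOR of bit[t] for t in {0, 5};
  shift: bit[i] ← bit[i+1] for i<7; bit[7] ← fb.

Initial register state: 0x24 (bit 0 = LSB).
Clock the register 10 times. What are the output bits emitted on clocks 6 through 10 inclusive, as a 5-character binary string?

reg_0 = 0x24
clock 1: out=0, reg = 0x92
clock 2: out=0, reg = 0x49
clock 3: out=1, reg = 0xA4
clock 4: out=0, reg = 0xD2
clock 5: out=0, reg = 0x69
clock 6: out=1, reg = 0x34
clock 7: out=0, reg = 0x9A
clock 8: out=0, reg = 0x4D
clock 9: out=1, reg = 0xA6
clock 10: out=0, reg = 0xD3

10010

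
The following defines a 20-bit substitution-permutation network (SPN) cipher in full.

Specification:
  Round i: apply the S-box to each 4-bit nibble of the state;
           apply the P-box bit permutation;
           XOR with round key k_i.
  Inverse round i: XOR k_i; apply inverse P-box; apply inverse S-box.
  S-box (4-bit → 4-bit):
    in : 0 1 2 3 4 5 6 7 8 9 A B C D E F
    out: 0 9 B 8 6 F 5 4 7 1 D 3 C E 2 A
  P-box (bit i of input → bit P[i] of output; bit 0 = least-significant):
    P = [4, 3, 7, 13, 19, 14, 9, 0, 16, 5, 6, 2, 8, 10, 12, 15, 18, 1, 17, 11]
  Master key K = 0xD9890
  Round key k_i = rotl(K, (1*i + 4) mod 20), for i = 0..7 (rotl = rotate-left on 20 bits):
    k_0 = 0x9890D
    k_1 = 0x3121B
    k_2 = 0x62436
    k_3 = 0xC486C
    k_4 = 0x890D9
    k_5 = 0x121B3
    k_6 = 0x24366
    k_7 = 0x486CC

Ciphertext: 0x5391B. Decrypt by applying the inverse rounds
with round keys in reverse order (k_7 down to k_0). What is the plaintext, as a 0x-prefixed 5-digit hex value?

0xEB1F5

s_0 = ciphertext = 0x5391B
s_1 = InvRound(s_0, k_7) = 0xF5ACA
s_2 = InvRound(s_1, k_6) = 0x16294
s_3 = InvRound(s_2, k_5) = 0xE9FD0
s_4 = InvRound(s_3, k_4) = 0xAB0CE
s_5 = InvRound(s_4, k_3) = 0x5CEEC
s_6 = InvRound(s_5, k_2) = 0xD3645
s_7 = InvRound(s_6, k_1) = 0x8EC92
s_8 = InvRound(s_7, k_0) = 0xEB1F5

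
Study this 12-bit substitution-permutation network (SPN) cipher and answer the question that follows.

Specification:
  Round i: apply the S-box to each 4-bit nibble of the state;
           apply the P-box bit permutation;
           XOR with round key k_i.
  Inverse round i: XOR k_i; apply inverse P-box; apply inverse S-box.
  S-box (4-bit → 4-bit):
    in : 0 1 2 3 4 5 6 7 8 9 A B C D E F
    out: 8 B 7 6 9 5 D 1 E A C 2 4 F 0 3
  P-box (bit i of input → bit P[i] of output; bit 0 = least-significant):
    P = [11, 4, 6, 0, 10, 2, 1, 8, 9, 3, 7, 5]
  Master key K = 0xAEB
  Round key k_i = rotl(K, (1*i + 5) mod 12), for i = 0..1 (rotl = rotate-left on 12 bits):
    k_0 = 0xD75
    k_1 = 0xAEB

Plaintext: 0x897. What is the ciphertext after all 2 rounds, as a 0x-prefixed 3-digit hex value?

s_0 = plaintext = 0x897
s_1 = Round(s_0, k_0) = 0x4D9
s_2 = Round(s_1, k_1) = 0xDDC

0xDDC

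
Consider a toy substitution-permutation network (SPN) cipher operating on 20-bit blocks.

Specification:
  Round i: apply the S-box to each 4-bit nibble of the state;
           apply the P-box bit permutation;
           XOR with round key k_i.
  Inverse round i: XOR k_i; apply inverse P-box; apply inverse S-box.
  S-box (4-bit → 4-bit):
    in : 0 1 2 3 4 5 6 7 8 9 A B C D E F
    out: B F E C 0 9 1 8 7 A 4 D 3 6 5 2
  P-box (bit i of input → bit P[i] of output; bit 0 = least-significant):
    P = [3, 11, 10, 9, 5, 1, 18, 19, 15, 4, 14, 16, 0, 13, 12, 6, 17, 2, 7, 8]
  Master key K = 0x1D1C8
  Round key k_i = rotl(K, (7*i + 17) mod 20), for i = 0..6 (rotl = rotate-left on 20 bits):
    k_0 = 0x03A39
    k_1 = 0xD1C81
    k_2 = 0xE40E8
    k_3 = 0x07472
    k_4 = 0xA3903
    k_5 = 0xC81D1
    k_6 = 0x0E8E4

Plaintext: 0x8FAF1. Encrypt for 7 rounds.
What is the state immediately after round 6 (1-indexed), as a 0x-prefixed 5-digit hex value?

0x59044

s_0 = plaintext = 0x8FAF1
s_1 = Round(s_0, k_0) = 0x254B7
s_2 = Round(s_1, k_1) = 0x11F64
s_3 = Round(s_2, k_2) = 0xC711D
s_4 = Round(s_3, k_3) = 0xFB804
s_5 = Round(s_4, k_4) = 0x2E974
s_6 = Round(s_5, k_5) = 0x59044
s_7 = Round(s_6, k_6) = 0x349B4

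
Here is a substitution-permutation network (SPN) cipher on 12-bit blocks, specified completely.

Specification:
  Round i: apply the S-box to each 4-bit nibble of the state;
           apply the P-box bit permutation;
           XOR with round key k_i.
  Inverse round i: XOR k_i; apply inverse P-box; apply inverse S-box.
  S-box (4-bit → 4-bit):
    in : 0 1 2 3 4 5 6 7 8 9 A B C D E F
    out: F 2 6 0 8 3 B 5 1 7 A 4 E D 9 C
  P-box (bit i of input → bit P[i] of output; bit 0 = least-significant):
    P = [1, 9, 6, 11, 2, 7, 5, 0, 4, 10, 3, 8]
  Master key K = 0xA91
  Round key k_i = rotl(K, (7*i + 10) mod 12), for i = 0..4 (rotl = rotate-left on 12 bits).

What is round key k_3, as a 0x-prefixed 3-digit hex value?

K = 0xA91
k_0 = rotl(K, (7*0+10) mod 12) = rotl(K, 10) = 0x6A4
k_1 = rotl(K, (7*1+10) mod 12) = rotl(K, 5) = 0x235
k_2 = rotl(K, (7*2+10) mod 12) = rotl(K, 0) = 0xA91
k_3 = rotl(K, (7*3+10) mod 12) = rotl(K, 7) = 0x8D4

0x8D4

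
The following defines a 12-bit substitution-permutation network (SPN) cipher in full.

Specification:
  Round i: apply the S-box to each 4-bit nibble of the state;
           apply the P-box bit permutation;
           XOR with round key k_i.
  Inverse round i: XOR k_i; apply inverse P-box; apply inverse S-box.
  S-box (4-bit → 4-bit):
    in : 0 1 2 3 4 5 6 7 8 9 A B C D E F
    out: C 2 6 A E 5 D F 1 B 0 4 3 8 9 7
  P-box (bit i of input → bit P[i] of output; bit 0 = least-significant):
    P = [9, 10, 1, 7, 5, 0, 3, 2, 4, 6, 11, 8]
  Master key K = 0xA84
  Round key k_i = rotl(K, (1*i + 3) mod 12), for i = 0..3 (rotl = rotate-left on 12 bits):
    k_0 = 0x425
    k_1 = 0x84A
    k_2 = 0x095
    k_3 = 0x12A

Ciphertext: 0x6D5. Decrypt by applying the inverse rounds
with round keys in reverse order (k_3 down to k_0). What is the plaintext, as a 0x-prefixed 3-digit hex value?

0x819

s_0 = ciphertext = 0x6D5
s_1 = InvRound(s_0, k_3) = 0x977
s_2 = InvRound(s_1, k_2) = 0x480
s_3 = InvRound(s_2, k_1) = 0x2B4
s_4 = InvRound(s_3, k_0) = 0x819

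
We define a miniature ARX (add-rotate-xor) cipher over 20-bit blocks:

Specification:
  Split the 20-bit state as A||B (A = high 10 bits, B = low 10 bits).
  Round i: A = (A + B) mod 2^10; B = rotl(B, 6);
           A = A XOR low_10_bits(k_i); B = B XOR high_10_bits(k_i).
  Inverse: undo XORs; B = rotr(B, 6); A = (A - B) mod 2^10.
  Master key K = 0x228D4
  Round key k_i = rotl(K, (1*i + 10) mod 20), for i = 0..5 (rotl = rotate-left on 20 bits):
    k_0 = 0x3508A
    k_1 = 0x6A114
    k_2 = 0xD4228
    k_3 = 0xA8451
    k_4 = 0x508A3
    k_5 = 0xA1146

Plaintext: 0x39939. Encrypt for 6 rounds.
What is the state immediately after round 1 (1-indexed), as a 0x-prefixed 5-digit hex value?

0xA5687

s_0 = plaintext = 0x39939
s_1 = Round(s_0, k_0) = 0xA5687
s_2 = Round(s_1, k_1) = 0x02040
s_3 = Round(s_2, k_2) = 0x98354
s_4 = Round(s_3, k_3) = 0x79794
s_5 = Round(s_4, k_4) = 0x7687B
s_6 = Round(s_5, k_5) = 0xC4C43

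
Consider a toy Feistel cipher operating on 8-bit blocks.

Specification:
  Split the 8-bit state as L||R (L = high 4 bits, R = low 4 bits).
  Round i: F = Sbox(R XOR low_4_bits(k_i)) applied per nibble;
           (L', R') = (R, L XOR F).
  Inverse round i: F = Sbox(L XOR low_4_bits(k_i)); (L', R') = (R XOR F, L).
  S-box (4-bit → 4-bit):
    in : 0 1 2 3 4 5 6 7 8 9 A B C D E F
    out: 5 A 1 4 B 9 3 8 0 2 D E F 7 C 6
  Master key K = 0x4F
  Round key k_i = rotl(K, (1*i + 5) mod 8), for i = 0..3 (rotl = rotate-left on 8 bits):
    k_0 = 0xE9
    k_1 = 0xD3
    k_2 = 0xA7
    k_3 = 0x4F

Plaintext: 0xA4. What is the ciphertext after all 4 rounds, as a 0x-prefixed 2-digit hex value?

0xB3

s_0 = plaintext = 0xA4
s_1 = Round(s_0, k_0) = 0x4D
s_2 = Round(s_1, k_1) = 0xD8
s_3 = Round(s_2, k_2) = 0x8B
s_4 = Round(s_3, k_3) = 0xB3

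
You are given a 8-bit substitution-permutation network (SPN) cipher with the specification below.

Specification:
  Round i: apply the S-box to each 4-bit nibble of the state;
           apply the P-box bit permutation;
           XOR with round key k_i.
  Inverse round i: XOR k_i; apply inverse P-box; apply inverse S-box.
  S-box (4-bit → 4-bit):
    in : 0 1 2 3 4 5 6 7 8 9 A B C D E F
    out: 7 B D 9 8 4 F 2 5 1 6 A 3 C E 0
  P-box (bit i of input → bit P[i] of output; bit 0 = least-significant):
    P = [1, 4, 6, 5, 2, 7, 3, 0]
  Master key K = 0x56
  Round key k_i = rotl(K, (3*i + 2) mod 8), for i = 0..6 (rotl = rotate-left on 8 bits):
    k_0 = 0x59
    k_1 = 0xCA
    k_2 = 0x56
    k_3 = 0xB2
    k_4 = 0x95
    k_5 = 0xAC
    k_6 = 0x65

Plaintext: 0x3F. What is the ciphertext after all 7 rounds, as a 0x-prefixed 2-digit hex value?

0x24

s_0 = plaintext = 0x3F
s_1 = Round(s_0, k_0) = 0x5C
s_2 = Round(s_1, k_1) = 0xD0
s_3 = Round(s_2, k_2) = 0x0D
s_4 = Round(s_3, k_3) = 0x5E
s_5 = Round(s_4, k_4) = 0xED
s_6 = Round(s_5, k_5) = 0x45
s_7 = Round(s_6, k_6) = 0x24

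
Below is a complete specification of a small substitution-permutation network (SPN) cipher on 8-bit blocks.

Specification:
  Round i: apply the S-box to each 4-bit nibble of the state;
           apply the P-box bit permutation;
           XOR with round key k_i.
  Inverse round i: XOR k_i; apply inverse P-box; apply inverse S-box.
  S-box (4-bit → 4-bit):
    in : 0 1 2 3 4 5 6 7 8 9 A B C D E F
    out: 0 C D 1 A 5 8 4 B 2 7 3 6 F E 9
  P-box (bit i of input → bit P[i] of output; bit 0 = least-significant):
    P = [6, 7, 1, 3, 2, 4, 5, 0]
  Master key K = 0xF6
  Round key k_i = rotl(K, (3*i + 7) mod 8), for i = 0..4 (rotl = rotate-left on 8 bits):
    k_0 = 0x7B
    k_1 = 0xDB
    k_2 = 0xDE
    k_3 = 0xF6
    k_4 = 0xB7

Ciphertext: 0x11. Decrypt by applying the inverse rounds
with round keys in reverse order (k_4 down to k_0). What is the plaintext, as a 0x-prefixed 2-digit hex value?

s_0 = ciphertext = 0x11
s_1 = InvRound(s_0, k_4) = 0x5C
s_2 = InvRound(s_1, k_3) = 0x7E
s_3 = InvRound(s_2, k_2) = 0x79
s_4 = InvRound(s_3, k_1) = 0x7C
s_5 = InvRound(s_4, k_0) = 0xF7

0xF7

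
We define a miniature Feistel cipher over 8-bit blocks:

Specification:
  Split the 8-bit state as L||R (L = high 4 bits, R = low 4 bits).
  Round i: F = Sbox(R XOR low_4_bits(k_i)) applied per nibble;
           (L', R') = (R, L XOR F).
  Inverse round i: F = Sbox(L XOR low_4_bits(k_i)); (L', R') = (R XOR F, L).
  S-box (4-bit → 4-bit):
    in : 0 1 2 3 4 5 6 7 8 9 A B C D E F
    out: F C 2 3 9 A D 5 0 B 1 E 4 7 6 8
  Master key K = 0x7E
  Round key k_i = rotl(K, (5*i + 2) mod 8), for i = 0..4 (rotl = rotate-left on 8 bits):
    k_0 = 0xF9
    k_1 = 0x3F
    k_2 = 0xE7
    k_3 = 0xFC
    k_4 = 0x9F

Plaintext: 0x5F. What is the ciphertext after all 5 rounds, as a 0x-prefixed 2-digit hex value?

0x92

s_0 = plaintext = 0x5F
s_1 = Round(s_0, k_0) = 0xF8
s_2 = Round(s_1, k_1) = 0x8A
s_3 = Round(s_2, k_2) = 0xAF
s_4 = Round(s_3, k_3) = 0xF9
s_5 = Round(s_4, k_4) = 0x92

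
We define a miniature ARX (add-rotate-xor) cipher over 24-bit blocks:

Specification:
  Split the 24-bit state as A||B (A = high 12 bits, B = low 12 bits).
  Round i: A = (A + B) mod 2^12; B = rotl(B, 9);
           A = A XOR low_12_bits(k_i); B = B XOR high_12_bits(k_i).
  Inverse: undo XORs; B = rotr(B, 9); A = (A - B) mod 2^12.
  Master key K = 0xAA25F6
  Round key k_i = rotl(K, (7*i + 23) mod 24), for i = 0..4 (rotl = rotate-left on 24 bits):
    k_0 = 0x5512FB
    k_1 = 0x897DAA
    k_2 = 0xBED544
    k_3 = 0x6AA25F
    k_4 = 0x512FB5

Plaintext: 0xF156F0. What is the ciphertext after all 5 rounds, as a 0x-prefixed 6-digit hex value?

0xE09B9B

s_0 = plaintext = 0xF156F0
s_1 = Round(s_0, k_0) = 0x4FE58F
s_2 = Round(s_1, k_1) = 0x727626
s_3 = Round(s_2, k_2) = 0x809729
s_4 = Round(s_3, k_3) = 0xD6D44F
s_5 = Round(s_4, k_4) = 0xE09B9B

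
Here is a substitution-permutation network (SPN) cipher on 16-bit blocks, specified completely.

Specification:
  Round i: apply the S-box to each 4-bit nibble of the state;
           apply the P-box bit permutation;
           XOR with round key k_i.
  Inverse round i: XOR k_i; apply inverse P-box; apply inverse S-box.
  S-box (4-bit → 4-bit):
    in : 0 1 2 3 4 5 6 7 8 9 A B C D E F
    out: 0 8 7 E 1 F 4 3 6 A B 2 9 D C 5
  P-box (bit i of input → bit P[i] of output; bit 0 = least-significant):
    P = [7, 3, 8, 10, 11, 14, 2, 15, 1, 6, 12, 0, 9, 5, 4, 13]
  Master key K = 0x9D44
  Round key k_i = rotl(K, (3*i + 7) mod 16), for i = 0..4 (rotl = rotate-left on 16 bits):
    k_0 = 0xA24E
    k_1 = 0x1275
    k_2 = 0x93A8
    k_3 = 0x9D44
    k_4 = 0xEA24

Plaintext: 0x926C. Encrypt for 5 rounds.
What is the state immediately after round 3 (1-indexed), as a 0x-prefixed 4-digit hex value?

s_0 = plaintext = 0x926C
s_1 = Round(s_0, k_0) = 0x96A8
s_2 = Round(s_1, k_1) = 0xEB5D
s_3 = Round(s_2, k_2) = 0x7E7C
s_4 = Round(s_3, k_3) = 0xC3E5
s_5 = Round(s_4, k_4) = 0x5DE9

0x7E7C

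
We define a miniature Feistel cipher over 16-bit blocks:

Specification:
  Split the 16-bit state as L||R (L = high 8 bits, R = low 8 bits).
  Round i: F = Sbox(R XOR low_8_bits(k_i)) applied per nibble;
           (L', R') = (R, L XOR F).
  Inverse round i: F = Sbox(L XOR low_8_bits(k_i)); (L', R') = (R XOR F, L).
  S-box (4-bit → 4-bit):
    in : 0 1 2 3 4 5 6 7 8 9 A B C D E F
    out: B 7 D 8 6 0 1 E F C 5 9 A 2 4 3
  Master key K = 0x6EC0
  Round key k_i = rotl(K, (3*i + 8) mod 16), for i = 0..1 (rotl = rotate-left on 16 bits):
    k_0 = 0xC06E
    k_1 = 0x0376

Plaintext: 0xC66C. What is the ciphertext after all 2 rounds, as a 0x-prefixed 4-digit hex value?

0x7BDE

s_0 = plaintext = 0xC66C
s_1 = Round(s_0, k_0) = 0x6C7B
s_2 = Round(s_1, k_1) = 0x7BDE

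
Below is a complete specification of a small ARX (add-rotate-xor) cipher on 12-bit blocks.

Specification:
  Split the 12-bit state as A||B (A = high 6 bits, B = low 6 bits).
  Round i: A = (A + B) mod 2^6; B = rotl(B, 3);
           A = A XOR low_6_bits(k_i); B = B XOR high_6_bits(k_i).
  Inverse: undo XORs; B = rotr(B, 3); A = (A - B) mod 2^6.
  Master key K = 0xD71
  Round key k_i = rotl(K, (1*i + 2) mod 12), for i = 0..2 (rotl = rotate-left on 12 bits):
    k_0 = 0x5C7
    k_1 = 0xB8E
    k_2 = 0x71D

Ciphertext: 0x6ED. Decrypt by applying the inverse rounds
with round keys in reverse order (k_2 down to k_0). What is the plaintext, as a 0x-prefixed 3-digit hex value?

0x6DA

s_0 = ciphertext = 0x6ED
s_1 = InvRound(s_0, k_2) = 0xE0E
s_2 = InvRound(s_1, k_1) = 0xC84
s_3 = InvRound(s_2, k_0) = 0x6DA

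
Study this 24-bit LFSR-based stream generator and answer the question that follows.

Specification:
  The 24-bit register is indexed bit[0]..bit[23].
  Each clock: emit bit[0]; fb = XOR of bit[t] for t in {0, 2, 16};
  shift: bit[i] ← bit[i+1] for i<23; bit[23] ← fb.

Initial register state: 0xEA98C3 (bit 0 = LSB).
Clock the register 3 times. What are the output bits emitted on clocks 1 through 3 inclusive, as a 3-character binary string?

110

reg_0 = 0xEA98C3
clock 1: out=1, reg = 0xF54C61
clock 2: out=1, reg = 0x7AA630
clock 3: out=0, reg = 0x3D5318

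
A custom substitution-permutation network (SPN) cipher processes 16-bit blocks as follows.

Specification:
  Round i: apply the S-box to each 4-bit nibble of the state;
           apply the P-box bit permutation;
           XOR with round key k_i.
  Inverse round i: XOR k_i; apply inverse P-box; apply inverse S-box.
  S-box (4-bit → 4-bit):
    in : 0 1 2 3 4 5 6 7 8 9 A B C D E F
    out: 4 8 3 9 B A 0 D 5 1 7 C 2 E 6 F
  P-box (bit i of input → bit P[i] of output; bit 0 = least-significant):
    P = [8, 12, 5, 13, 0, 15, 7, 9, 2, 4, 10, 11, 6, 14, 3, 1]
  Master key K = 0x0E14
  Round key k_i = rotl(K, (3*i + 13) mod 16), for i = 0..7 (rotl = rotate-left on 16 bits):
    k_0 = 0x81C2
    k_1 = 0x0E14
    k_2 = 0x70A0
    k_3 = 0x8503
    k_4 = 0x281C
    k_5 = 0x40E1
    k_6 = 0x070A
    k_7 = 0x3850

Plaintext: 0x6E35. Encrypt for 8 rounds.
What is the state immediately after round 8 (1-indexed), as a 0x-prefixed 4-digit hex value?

s_0 = plaintext = 0x6E35
s_1 = Round(s_0, k_0) = 0xB7D3
s_2 = Round(s_1, k_1) = 0xA19A
s_3 = Round(s_2, k_2) = 0x29C9
s_4 = Round(s_3, k_3) = 0x4447
s_5 = Round(s_4, k_4) = 0xC36B
s_6 = Round(s_5, k_5) = 0x28C5
s_7 = Round(s_6, k_6) = 0xF34E
s_8 = Round(s_7, k_7) = 0xE23F

0xE23F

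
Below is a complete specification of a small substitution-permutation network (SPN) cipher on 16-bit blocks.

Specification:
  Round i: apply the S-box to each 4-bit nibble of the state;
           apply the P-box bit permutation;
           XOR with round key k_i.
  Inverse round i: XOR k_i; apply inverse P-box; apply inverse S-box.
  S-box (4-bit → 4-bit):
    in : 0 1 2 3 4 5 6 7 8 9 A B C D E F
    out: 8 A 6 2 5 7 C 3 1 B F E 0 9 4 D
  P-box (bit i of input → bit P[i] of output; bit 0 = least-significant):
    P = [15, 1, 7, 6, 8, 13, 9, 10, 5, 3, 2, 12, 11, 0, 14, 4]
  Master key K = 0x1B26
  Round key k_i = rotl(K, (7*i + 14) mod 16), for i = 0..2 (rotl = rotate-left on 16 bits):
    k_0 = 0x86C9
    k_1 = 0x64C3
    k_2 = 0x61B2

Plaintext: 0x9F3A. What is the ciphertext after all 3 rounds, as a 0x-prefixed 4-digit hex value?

0x2A56

s_0 = plaintext = 0x9F3A
s_1 = Round(s_0, k_0) = 0x3E3E
s_2 = Round(s_1, k_1) = 0x4446
s_3 = Round(s_2, k_2) = 0x2A56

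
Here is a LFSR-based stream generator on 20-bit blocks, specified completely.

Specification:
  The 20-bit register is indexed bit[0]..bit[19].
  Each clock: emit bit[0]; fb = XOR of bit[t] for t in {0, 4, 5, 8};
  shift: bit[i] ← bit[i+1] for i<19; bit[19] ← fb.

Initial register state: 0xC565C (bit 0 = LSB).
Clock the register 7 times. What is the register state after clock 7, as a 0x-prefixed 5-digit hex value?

0xBB8AC

reg_0 = 0xC565C
clock 1: out=0, reg = 0xE2B2E
clock 2: out=0, reg = 0x71597
clock 3: out=1, reg = 0xB8ACB
clock 4: out=1, reg = 0xDC565
clock 5: out=1, reg = 0xEE2B2
clock 6: out=0, reg = 0x77159
clock 7: out=1, reg = 0xBB8AC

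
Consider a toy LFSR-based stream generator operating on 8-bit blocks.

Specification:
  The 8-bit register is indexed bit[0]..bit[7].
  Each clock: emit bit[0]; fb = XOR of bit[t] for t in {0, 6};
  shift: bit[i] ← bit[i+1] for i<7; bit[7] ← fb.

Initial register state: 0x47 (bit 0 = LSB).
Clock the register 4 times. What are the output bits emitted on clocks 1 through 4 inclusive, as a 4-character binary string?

1110

reg_0 = 0x47
clock 1: out=1, reg = 0x23
clock 2: out=1, reg = 0x91
clock 3: out=1, reg = 0xC8
clock 4: out=0, reg = 0xE4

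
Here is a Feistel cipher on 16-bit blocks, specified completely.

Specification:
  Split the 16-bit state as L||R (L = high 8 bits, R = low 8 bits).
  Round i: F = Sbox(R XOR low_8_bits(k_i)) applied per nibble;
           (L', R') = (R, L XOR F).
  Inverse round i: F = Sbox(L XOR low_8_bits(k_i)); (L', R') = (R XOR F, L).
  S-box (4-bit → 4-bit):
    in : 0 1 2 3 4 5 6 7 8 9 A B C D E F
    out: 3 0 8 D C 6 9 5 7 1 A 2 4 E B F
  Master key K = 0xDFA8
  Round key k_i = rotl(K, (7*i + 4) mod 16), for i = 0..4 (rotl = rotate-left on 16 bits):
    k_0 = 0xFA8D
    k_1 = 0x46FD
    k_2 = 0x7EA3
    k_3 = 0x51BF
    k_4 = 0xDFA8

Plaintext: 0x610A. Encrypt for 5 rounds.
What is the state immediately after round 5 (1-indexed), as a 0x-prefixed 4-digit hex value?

0x1F36

s_0 = plaintext = 0x610A
s_1 = Round(s_0, k_0) = 0x0A14
s_2 = Round(s_1, k_1) = 0x14BB
s_3 = Round(s_2, k_2) = 0xBB13
s_4 = Round(s_3, k_3) = 0x131F
s_5 = Round(s_4, k_4) = 0x1F36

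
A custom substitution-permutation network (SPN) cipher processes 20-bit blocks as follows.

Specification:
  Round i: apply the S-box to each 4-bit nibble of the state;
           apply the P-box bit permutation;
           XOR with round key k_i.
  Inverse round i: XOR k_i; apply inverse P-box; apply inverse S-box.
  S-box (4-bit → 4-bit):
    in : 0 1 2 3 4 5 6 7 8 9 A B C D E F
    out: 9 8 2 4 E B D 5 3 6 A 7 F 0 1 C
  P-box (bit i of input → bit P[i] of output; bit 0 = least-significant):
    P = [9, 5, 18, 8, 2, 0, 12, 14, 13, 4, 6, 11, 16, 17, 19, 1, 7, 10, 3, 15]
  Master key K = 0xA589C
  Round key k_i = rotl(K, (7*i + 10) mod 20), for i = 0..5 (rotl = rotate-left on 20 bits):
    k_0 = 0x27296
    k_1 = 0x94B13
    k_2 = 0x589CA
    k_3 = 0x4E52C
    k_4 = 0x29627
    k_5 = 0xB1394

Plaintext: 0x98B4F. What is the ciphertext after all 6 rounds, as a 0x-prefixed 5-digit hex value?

s_0 = plaintext = 0x98B4F
s_1 = Round(s_0, k_0) = 0x507CF
s_2 = Round(s_1, k_1) = 0xCBED4
s_3 = Round(s_2, k_2) = 0xA2C62
s_4 = Round(s_3, k_3) = 0x61958
s_5 = Round(s_4, k_4) = 0x254D8
s_6 = Round(s_5, k_5) = 0x81DE6

0x81DE6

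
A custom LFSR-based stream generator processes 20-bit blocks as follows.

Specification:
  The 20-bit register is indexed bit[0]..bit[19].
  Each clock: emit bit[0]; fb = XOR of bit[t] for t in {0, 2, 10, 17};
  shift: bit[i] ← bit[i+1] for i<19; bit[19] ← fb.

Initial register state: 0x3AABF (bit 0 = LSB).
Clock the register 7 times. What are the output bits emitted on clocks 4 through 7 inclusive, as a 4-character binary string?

1110

reg_0 = 0x3AABF
clock 1: out=1, reg = 0x9D55F
clock 2: out=1, reg = 0xCEAAF
clock 3: out=1, reg = 0x67557
clock 4: out=1, reg = 0x33AAB
clock 5: out=1, reg = 0x19D55
clock 6: out=1, reg = 0x8CEAA
clock 7: out=0, reg = 0xC6755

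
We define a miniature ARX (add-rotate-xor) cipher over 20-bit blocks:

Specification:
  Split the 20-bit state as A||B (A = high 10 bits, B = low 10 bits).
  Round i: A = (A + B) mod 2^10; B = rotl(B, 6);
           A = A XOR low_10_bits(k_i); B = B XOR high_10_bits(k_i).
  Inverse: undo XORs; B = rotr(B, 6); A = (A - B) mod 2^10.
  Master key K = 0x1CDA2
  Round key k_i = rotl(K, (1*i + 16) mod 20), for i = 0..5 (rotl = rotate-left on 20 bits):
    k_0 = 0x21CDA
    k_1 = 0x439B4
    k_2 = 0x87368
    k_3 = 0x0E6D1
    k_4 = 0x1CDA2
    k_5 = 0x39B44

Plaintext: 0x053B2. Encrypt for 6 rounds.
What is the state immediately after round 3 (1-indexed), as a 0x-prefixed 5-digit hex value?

s_0 = plaintext = 0x053B2
s_1 = Round(s_0, k_0) = 0xC703C
s_2 = Round(s_1, k_1) = 0xBB20D
s_3 = Round(s_2, k_2) = 0xE457C
s_4 = Round(s_3, k_3) = 0xF732E
s_5 = Round(s_4, k_4) = 0xAA3C1
s_6 = Round(s_5, k_5) = 0x4B49A

0xE457C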